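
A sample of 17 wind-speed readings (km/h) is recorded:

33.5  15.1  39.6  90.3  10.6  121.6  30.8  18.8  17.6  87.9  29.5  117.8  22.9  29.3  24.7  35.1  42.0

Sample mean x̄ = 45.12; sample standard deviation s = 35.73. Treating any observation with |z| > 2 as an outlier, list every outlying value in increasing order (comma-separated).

Cutoffs at x̄ ± 2s: 45.12 ± 2·35.73 = [-26.34, 116.58].
117.8: z = 2.03, |z| > 2 → outlier.
121.6: z = 2.14, |z| > 2 → outlier.
Every other value lies within [-26.34, 116.58].

117.8, 121.6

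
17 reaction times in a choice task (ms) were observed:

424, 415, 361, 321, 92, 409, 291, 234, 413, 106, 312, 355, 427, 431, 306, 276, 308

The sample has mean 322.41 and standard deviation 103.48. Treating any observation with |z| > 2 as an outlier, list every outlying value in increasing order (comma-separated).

Cutoffs at x̄ ± 2s: 322.41 ± 2·103.48 = [115.45, 529.37].
92: z = -2.23, |z| > 2 → outlier.
106: z = -2.09, |z| > 2 → outlier.
Every other value lies within [115.45, 529.37].

92, 106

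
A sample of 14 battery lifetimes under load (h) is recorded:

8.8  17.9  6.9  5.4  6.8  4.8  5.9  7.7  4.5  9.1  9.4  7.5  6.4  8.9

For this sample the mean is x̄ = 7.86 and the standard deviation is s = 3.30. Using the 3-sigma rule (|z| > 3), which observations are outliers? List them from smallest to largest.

17.9

Cutoffs at x̄ ± 3s: 7.86 ± 3·3.30 = [-2.04, 17.76].
17.9: z = 3.04, |z| > 3 → outlier.
Every other value lies within [-2.04, 17.76].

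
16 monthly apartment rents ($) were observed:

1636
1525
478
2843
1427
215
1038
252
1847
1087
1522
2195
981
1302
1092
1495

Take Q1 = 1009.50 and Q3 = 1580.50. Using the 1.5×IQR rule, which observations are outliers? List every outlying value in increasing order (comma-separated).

IQR = Q3 − Q1 = 1580.50 − 1009.50 = 571.00.
Lower fence = Q1 − 1.5·IQR = 1009.50 − 856.50 = 153.00.
Upper fence = Q3 + 1.5·IQR = 1580.50 + 856.50 = 2437.00.
2843 > 2437.00 → outlier.
All remaining values lie within [153.00, 2437.00].

2843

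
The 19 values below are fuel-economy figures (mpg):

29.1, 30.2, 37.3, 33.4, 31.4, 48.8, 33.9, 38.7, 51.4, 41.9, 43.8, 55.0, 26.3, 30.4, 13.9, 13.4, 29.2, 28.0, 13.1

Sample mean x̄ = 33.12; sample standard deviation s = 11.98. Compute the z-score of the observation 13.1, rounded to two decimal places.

-1.67

z = (13.1 − 33.12) / 11.98 = -1.67.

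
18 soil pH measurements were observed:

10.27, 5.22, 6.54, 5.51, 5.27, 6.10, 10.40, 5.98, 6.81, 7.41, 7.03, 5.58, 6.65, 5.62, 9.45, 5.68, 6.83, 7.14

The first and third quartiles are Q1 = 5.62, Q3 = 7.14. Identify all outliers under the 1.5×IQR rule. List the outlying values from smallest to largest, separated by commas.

9.45, 10.27, 10.40

IQR = Q3 − Q1 = 7.14 − 5.62 = 1.52.
Lower fence = Q1 − 1.5·IQR = 5.62 − 2.28 = 3.34.
Upper fence = Q3 + 1.5·IQR = 7.14 + 2.28 = 9.42.
9.45 > 9.42 → outlier.
10.27 > 9.42 → outlier.
10.40 > 9.42 → outlier.
All remaining values lie within [3.34, 9.42].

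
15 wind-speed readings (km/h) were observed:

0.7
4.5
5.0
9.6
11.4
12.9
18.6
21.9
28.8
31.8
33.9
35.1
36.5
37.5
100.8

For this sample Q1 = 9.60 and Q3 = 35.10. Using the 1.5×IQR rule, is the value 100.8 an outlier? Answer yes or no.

IQR = Q3 − Q1 = 35.10 − 9.60 = 25.50.
Lower fence = Q1 − 1.5·IQR = 9.60 − 38.25 = -28.65.
Upper fence = Q3 + 1.5·IQR = 35.10 + 38.25 = 73.35.
100.8 lies above the upper fence.

yes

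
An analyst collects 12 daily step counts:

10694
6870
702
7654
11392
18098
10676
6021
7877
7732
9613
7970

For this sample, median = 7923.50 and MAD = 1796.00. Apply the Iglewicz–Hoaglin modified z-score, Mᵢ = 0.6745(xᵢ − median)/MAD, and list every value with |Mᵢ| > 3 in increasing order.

18098

|Mᵢ| > 3 ⇔ |xᵢ − 7923.50| > 3·1796.00/0.6745 = 7988.14.
So outliers lie outside [-64.64, 15911.64].
18098: M = 3.82 → outlier.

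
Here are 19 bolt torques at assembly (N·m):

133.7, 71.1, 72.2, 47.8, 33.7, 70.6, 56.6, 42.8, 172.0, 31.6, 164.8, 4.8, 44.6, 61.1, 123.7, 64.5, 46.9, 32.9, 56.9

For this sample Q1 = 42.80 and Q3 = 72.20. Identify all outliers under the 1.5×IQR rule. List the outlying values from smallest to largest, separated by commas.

123.7, 133.7, 164.8, 172.0

IQR = Q3 − Q1 = 72.20 − 42.80 = 29.40.
Lower fence = Q1 − 1.5·IQR = 42.80 − 44.10 = -1.30.
Upper fence = Q3 + 1.5·IQR = 72.20 + 44.10 = 116.30.
123.7 > 116.30 → outlier.
133.7 > 116.30 → outlier.
164.8 > 116.30 → outlier.
172.0 > 116.30 → outlier.
All remaining values lie within [-1.30, 116.30].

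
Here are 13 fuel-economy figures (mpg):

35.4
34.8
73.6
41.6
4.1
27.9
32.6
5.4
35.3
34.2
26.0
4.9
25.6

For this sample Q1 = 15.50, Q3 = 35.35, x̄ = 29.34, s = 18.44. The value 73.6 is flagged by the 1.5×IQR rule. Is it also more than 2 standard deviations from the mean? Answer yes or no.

z = (73.6 − 29.34) / 18.44 = 2.40.
|z| = 2.40 > 2.

yes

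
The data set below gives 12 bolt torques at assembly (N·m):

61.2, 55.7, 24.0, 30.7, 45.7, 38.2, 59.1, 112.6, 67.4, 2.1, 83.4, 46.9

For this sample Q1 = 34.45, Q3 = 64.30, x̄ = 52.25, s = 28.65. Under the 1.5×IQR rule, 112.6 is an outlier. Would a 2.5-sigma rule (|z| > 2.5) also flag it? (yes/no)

z = (112.6 − 52.25) / 28.65 = 2.11.
|z| = 2.11 ≤ 2.5.

no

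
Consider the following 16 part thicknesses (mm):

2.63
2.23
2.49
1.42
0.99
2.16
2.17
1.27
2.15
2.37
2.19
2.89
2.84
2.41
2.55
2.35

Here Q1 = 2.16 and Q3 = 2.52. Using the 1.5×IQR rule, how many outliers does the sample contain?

IQR = 0.36; fences at 2.16 − 0.54 = 1.62 and 2.52 + 0.54 = 3.06.
Outside the cutoffs: 0.99, 1.27, 1.42.

3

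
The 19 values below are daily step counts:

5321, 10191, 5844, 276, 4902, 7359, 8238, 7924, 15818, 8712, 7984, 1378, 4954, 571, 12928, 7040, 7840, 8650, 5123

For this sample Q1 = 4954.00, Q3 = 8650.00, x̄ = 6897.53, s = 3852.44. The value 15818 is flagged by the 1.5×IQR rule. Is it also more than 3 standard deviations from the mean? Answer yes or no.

z = (15818 − 6897.53) / 3852.44 = 2.32.
|z| = 2.32 ≤ 3.

no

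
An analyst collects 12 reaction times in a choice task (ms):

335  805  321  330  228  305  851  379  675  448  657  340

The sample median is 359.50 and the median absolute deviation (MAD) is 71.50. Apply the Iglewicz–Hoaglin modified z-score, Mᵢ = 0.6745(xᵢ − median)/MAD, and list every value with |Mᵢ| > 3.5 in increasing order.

805, 851

|Mᵢ| > 3.5 ⇔ |xᵢ − 359.50| > 3.5·71.50/0.6745 = 371.02.
So outliers lie outside [-11.52, 730.52].
805: M = 4.20 → outlier.
851: M = 4.64 → outlier.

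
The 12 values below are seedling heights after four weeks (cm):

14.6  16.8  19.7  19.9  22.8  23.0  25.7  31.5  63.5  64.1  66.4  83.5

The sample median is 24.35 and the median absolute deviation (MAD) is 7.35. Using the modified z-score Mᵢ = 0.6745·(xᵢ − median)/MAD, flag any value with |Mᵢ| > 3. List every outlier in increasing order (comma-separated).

|Mᵢ| > 3 ⇔ |xᵢ − 24.35| > 3·7.35/0.6745 = 32.69.
So outliers lie outside [-8.34, 57.04].
63.5: M = 3.59 → outlier.
64.1: M = 3.65 → outlier.
66.4: M = 3.86 → outlier.
83.5: M = 5.43 → outlier.

63.5, 64.1, 66.4, 83.5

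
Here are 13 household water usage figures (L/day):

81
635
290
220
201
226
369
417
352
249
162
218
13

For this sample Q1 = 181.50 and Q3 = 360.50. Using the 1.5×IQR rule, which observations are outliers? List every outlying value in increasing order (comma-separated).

IQR = Q3 − Q1 = 360.50 − 181.50 = 179.00.
Lower fence = Q1 − 1.5·IQR = 181.50 − 268.50 = -87.00.
Upper fence = Q3 + 1.5·IQR = 360.50 + 268.50 = 629.00.
635 > 629.00 → outlier.
All remaining values lie within [-87.00, 629.00].

635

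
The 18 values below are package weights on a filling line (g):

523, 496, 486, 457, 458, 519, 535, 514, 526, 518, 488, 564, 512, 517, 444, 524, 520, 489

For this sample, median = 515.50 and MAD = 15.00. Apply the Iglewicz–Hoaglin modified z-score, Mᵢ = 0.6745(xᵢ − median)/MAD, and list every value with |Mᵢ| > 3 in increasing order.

|Mᵢ| > 3 ⇔ |xᵢ − 515.50| > 3·15.00/0.6745 = 66.72.
So outliers lie outside [448.78, 582.22].
444: M = -3.22 → outlier.

444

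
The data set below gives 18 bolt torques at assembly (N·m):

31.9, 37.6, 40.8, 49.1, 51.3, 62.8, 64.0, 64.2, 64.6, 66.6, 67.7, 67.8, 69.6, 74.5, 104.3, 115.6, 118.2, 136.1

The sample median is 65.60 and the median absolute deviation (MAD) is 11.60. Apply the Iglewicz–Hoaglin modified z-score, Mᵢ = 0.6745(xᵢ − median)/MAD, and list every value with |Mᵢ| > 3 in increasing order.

|Mᵢ| > 3 ⇔ |xᵢ − 65.60| > 3·11.60/0.6745 = 51.59.
So outliers lie outside [14.01, 117.19].
118.2: M = 3.06 → outlier.
136.1: M = 4.10 → outlier.

118.2, 136.1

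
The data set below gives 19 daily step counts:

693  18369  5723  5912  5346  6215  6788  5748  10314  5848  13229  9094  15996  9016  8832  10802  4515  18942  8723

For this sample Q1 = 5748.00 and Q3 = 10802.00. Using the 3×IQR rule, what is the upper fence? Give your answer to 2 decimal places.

25964.00

IQR = Q3 − Q1 = 10802.00 − 5748.00 = 5054.00.
Lower fence = Q1 − 3·IQR = 5748.00 − 15162.00 = -9414.00.
Upper fence = Q3 + 3·IQR = 10802.00 + 15162.00 = 25964.00.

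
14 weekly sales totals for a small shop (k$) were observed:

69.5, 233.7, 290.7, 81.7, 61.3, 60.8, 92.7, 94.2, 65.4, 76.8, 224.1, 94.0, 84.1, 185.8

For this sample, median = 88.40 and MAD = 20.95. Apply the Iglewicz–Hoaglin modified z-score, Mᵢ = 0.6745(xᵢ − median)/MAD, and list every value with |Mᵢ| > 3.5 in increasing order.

224.1, 233.7, 290.7

|Mᵢ| > 3.5 ⇔ |xᵢ − 88.40| > 3.5·20.95/0.6745 = 108.71.
So outliers lie outside [-20.31, 197.11].
224.1: M = 4.37 → outlier.
233.7: M = 4.68 → outlier.
290.7: M = 6.51 → outlier.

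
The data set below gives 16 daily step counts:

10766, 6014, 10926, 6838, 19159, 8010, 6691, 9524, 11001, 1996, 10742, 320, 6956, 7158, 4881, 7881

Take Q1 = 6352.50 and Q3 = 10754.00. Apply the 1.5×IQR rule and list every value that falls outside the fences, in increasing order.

IQR = Q3 − Q1 = 10754.00 − 6352.50 = 4401.50.
Lower fence = Q1 − 1.5·IQR = 6352.50 − 6602.25 = -249.75.
Upper fence = Q3 + 1.5·IQR = 10754.00 + 6602.25 = 17356.25.
19159 > 17356.25 → outlier.
All remaining values lie within [-249.75, 17356.25].

19159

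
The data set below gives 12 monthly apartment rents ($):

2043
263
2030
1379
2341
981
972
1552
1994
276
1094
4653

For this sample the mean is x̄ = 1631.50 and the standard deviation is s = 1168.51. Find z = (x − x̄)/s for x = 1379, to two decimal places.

-0.22

z = (1379 − 1631.50) / 1168.51 = -0.22.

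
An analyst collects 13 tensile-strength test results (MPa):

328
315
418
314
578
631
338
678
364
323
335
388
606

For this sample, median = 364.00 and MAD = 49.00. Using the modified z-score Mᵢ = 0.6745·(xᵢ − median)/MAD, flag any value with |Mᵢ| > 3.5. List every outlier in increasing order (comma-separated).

631, 678

|Mᵢ| > 3.5 ⇔ |xᵢ − 364.00| > 3.5·49.00/0.6745 = 254.26.
So outliers lie outside [109.74, 618.26].
631: M = 3.68 → outlier.
678: M = 4.32 → outlier.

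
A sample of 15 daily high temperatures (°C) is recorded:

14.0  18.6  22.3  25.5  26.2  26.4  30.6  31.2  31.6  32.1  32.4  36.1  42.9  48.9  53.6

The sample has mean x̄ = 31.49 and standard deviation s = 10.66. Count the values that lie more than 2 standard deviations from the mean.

Cutoffs: x̄ ± 2s = [10.17, 52.81].
Outside the cutoffs: 53.6.

1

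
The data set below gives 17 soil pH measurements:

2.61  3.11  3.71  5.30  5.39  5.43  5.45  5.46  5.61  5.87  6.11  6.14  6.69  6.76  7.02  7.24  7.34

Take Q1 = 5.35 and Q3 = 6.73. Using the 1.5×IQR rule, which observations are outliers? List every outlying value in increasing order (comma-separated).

2.61, 3.11

IQR = Q3 − Q1 = 6.73 − 5.35 = 1.38.
Lower fence = Q1 − 1.5·IQR = 5.35 − 2.07 = 3.28.
Upper fence = Q3 + 1.5·IQR = 6.73 + 2.07 = 8.80.
2.61 < 3.28 → outlier.
3.11 < 3.28 → outlier.
All remaining values lie within [3.28, 8.80].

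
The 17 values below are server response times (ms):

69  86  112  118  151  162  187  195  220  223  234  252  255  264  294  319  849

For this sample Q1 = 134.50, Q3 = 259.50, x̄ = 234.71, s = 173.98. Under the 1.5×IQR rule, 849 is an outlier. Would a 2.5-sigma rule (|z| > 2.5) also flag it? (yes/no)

yes

z = (849 − 234.71) / 173.98 = 3.53.
|z| = 3.53 > 2.5.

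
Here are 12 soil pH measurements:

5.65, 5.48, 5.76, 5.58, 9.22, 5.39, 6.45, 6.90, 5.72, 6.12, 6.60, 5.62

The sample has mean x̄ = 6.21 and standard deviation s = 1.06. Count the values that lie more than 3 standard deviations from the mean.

0

Cutoffs: x̄ ± 3s = [3.03, 9.39].
Every value lies within the cutoffs.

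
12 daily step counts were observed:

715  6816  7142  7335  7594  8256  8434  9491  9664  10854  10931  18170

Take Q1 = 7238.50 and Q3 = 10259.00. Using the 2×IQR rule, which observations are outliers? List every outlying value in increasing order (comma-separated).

715, 18170

IQR = Q3 − Q1 = 10259.00 − 7238.50 = 3020.50.
Lower fence = Q1 − 2·IQR = 7238.50 − 6041.00 = 1197.50.
Upper fence = Q3 + 2·IQR = 10259.00 + 6041.00 = 16300.00.
715 < 1197.50 → outlier.
18170 > 16300.00 → outlier.
All remaining values lie within [1197.50, 16300.00].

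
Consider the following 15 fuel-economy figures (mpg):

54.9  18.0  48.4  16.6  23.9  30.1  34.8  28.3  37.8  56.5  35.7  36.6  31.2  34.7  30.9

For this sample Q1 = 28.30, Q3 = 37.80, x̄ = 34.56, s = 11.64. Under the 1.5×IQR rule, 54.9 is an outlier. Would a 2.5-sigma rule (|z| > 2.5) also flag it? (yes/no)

no

z = (54.9 − 34.56) / 11.64 = 1.75.
|z| = 1.75 ≤ 2.5.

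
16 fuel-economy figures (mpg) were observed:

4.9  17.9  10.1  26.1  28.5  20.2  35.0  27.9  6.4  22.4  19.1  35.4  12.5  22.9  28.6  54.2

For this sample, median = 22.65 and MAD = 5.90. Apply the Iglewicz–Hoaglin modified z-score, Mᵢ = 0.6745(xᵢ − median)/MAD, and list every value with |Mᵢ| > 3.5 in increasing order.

|Mᵢ| > 3.5 ⇔ |xᵢ − 22.65| > 3.5·5.90/0.6745 = 30.62.
So outliers lie outside [-7.97, 53.27].
54.2: M = 3.61 → outlier.

54.2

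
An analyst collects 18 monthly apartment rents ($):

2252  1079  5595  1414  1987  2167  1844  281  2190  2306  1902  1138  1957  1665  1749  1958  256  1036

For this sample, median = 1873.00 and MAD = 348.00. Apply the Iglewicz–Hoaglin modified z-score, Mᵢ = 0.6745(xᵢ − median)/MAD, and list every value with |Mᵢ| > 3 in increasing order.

|Mᵢ| > 3 ⇔ |xᵢ − 1873.00| > 3·348.00/0.6745 = 1547.81.
So outliers lie outside [325.19, 3420.81].
256: M = -3.13 → outlier.
281: M = -3.09 → outlier.
5595: M = 7.21 → outlier.

256, 281, 5595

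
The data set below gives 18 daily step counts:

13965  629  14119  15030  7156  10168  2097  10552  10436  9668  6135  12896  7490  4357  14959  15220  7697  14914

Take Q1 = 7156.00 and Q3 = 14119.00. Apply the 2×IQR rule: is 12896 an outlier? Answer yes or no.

IQR = Q3 − Q1 = 14119.00 − 7156.00 = 6963.00.
Lower fence = Q1 − 2·IQR = 7156.00 − 13926.00 = -6770.00.
Upper fence = Q3 + 2·IQR = 14119.00 + 13926.00 = 28045.00.
12896 lies within [-6770.00, 28045.00].

no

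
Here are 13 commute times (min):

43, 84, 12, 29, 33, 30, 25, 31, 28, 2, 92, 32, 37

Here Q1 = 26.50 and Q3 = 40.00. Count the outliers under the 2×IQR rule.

2

IQR = 13.50; fences at 26.50 − 27.00 = -0.50 and 40.00 + 27.00 = 67.00.
Outside the cutoffs: 84, 92.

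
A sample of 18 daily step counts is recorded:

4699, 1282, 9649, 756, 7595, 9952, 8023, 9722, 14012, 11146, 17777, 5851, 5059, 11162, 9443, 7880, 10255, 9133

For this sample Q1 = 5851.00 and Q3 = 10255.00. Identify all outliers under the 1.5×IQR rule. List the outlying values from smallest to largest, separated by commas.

17777

IQR = Q3 − Q1 = 10255.00 − 5851.00 = 4404.00.
Lower fence = Q1 − 1.5·IQR = 5851.00 − 6606.00 = -755.00.
Upper fence = Q3 + 1.5·IQR = 10255.00 + 6606.00 = 16861.00.
17777 > 16861.00 → outlier.
All remaining values lie within [-755.00, 16861.00].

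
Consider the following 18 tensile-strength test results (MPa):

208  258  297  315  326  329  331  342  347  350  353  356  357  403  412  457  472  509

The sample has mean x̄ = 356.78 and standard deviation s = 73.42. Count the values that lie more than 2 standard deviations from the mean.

2

Cutoffs: x̄ ± 2s = [209.94, 503.62].
Outside the cutoffs: 208, 509.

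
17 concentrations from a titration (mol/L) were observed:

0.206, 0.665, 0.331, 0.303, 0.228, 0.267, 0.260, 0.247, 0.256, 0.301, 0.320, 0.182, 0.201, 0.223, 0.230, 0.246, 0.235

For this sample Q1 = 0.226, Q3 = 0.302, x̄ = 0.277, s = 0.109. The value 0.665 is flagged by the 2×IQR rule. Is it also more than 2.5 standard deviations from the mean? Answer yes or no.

z = (0.665 − 0.277) / 0.109 = 3.56.
|z| = 3.56 > 2.5.

yes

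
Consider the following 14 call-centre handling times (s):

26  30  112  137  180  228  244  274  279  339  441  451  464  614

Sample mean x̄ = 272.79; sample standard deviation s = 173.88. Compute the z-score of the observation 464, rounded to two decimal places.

z = (464 − 272.79) / 173.88 = 1.10.

1.10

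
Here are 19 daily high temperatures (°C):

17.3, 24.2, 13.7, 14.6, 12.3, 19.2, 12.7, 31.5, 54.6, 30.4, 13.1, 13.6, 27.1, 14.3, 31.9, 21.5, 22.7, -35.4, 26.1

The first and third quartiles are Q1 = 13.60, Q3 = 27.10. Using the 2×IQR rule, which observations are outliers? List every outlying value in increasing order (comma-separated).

IQR = Q3 − Q1 = 27.10 − 13.60 = 13.50.
Lower fence = Q1 − 2·IQR = 13.60 − 27.00 = -13.40.
Upper fence = Q3 + 2·IQR = 27.10 + 27.00 = 54.10.
-35.4 < -13.40 → outlier.
54.6 > 54.10 → outlier.
All remaining values lie within [-13.40, 54.10].

-35.4, 54.6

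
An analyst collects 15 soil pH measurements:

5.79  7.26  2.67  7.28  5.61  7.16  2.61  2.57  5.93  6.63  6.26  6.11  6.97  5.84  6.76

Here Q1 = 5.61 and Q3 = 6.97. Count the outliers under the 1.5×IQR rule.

IQR = 1.36; fences at 5.61 − 2.04 = 3.57 and 6.97 + 2.04 = 9.01.
Outside the cutoffs: 2.57, 2.61, 2.67.

3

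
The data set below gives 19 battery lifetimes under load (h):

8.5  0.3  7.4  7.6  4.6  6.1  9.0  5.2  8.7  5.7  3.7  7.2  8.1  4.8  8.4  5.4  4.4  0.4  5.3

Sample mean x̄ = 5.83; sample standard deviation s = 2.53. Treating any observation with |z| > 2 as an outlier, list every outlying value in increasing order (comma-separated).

0.3, 0.4

Cutoffs at x̄ ± 2s: 5.83 ± 2·2.53 = [0.77, 10.89].
0.3: z = -2.19, |z| > 2 → outlier.
0.4: z = -2.15, |z| > 2 → outlier.
Every other value lies within [0.77, 10.89].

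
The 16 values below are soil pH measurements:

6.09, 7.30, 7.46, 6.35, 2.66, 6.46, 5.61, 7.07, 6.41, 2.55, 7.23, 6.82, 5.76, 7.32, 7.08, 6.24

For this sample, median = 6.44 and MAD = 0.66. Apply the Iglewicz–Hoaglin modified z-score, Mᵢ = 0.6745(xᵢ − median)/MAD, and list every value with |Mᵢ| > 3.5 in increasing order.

2.55, 2.66

|Mᵢ| > 3.5 ⇔ |xᵢ − 6.44| > 3.5·0.66/0.6745 = 3.42.
So outliers lie outside [3.02, 9.86].
2.55: M = -3.98 → outlier.
2.66: M = -3.86 → outlier.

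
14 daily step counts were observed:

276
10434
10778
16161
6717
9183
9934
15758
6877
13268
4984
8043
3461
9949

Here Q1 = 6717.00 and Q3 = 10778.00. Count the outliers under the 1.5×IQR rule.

IQR = 4061.00; fences at 6717.00 − 6091.50 = 625.50 and 10778.00 + 6091.50 = 16869.50.
Outside the cutoffs: 276.

1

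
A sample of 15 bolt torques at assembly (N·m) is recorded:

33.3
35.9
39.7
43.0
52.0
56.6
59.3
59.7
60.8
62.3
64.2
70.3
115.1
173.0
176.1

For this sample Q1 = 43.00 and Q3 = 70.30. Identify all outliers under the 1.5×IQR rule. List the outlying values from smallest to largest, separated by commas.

IQR = Q3 − Q1 = 70.30 − 43.00 = 27.30.
Lower fence = Q1 − 1.5·IQR = 43.00 − 40.95 = 2.05.
Upper fence = Q3 + 1.5·IQR = 70.30 + 40.95 = 111.25.
115.1 > 111.25 → outlier.
173.0 > 111.25 → outlier.
176.1 > 111.25 → outlier.
All remaining values lie within [2.05, 111.25].

115.1, 173.0, 176.1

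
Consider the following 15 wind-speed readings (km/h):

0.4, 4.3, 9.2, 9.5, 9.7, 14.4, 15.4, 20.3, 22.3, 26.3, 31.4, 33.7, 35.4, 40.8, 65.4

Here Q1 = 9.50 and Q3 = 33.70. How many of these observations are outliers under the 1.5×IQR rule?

0

IQR = 24.20; fences at 9.50 − 36.30 = -26.80 and 33.70 + 36.30 = 70.00.
Every value lies within the cutoffs.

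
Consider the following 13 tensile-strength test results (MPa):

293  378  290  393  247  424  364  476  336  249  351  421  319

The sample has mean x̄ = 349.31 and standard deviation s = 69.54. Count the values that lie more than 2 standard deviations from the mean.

Cutoffs: x̄ ± 2s = [210.23, 488.39].
Every value lies within the cutoffs.

0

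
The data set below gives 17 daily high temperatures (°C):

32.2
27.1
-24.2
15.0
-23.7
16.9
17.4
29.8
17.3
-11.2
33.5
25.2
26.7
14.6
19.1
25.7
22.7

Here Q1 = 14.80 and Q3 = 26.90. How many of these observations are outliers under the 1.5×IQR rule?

IQR = 12.10; fences at 14.80 − 18.15 = -3.35 and 26.90 + 18.15 = 45.05.
Outside the cutoffs: -24.2, -23.7, -11.2.

3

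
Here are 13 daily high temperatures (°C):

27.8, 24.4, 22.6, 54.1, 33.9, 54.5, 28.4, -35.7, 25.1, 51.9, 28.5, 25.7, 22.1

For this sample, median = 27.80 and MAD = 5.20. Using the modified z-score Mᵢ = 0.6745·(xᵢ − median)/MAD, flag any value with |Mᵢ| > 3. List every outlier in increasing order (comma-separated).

|Mᵢ| > 3 ⇔ |xᵢ − 27.80| > 3·5.20/0.6745 = 23.13.
So outliers lie outside [4.67, 50.93].
-35.7: M = -8.24 → outlier.
51.9: M = 3.13 → outlier.
54.1: M = 3.41 → outlier.
54.5: M = 3.46 → outlier.

-35.7, 51.9, 54.1, 54.5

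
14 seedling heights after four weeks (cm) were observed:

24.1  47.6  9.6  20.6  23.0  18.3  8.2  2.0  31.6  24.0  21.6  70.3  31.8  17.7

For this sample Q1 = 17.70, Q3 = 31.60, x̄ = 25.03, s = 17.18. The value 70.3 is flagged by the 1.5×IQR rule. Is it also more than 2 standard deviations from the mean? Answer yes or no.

z = (70.3 − 25.03) / 17.18 = 2.64.
|z| = 2.64 > 2.

yes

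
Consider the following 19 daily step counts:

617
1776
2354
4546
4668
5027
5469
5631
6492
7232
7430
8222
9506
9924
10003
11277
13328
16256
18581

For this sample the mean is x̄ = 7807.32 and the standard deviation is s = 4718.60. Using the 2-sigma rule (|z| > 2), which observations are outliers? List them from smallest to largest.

Cutoffs at x̄ ± 2s: 7807.32 ± 2·4718.60 = [-1629.88, 17244.52].
18581: z = 2.28, |z| > 2 → outlier.
Every other value lies within [-1629.88, 17244.52].

18581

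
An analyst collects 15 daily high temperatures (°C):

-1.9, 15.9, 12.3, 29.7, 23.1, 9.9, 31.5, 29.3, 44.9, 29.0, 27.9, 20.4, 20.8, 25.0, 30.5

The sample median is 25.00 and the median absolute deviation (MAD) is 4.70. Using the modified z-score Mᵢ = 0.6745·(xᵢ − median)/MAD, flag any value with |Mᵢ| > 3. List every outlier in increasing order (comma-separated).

|Mᵢ| > 3 ⇔ |xᵢ − 25.00| > 3·4.70/0.6745 = 20.90.
So outliers lie outside [4.10, 45.90].
-1.9: M = -3.86 → outlier.

-1.9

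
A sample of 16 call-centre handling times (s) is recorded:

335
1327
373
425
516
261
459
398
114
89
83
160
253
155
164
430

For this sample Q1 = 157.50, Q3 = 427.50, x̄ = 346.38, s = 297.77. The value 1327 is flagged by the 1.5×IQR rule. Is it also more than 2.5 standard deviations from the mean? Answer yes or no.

yes

z = (1327 − 346.38) / 297.77 = 3.29.
|z| = 3.29 > 2.5.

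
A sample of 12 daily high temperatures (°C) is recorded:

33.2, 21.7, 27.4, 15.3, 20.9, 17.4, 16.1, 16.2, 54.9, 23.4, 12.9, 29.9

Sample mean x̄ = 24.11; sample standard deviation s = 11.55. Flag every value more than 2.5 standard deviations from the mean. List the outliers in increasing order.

Cutoffs at x̄ ± 2.5s: 24.11 ± 2.5·11.55 = [-4.765, 52.985].
54.9: z = 2.67, |z| > 2.5 → outlier.
Every other value lies within [-4.765, 52.985].

54.9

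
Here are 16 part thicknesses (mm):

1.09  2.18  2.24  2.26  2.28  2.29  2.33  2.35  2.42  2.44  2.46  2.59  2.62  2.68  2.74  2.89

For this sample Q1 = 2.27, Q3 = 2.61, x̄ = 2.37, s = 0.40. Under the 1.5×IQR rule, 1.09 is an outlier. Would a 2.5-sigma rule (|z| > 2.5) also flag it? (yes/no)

z = (1.09 − 2.37) / 0.40 = -3.20.
|z| = 3.20 > 2.5.

yes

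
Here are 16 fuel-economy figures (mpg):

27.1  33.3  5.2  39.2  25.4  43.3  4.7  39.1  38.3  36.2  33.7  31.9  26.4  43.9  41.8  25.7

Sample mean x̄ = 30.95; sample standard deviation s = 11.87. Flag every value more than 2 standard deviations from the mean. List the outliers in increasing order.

Cutoffs at x̄ ± 2s: 30.95 ± 2·11.87 = [7.21, 54.69].
4.7: z = -2.21, |z| > 2 → outlier.
5.2: z = -2.17, |z| > 2 → outlier.
Every other value lies within [7.21, 54.69].

4.7, 5.2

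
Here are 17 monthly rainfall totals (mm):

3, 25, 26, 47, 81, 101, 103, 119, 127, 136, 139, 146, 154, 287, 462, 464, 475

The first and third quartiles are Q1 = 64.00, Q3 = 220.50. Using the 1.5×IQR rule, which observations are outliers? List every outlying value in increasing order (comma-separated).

IQR = Q3 − Q1 = 220.50 − 64.00 = 156.50.
Lower fence = Q1 − 1.5·IQR = 64.00 − 234.75 = -170.75.
Upper fence = Q3 + 1.5·IQR = 220.50 + 234.75 = 455.25.
462 > 455.25 → outlier.
464 > 455.25 → outlier.
475 > 455.25 → outlier.
All remaining values lie within [-170.75, 455.25].

462, 464, 475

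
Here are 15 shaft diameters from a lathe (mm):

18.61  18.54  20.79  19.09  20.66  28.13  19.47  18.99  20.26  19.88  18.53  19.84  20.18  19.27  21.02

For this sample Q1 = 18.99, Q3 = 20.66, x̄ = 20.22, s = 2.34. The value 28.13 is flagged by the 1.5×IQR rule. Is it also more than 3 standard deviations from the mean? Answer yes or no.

z = (28.13 − 20.22) / 2.34 = 3.38.
|z| = 3.38 > 3.

yes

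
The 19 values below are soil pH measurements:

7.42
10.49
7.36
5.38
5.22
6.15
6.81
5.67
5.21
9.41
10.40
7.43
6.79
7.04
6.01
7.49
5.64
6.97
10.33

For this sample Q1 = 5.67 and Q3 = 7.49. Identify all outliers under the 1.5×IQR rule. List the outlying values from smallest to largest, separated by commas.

10.33, 10.40, 10.49

IQR = Q3 − Q1 = 7.49 − 5.67 = 1.82.
Lower fence = Q1 − 1.5·IQR = 5.67 − 2.73 = 2.94.
Upper fence = Q3 + 1.5·IQR = 7.49 + 2.73 = 10.22.
10.33 > 10.22 → outlier.
10.40 > 10.22 → outlier.
10.49 > 10.22 → outlier.
All remaining values lie within [2.94, 10.22].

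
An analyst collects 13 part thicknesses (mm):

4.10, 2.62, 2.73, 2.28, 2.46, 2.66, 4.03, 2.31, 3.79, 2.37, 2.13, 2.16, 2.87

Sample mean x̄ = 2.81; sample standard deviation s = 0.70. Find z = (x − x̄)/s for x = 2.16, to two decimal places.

z = (2.16 − 2.81) / 0.70 = -0.93.

-0.93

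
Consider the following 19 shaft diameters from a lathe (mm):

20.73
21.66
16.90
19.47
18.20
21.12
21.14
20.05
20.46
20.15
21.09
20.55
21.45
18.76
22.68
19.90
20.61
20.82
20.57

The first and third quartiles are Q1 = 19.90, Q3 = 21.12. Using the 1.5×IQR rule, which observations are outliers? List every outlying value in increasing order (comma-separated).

IQR = Q3 − Q1 = 21.12 − 19.90 = 1.22.
Lower fence = Q1 − 1.5·IQR = 19.90 − 1.83 = 18.07.
Upper fence = Q3 + 1.5·IQR = 21.12 + 1.83 = 22.95.
16.90 < 18.07 → outlier.
All remaining values lie within [18.07, 22.95].

16.90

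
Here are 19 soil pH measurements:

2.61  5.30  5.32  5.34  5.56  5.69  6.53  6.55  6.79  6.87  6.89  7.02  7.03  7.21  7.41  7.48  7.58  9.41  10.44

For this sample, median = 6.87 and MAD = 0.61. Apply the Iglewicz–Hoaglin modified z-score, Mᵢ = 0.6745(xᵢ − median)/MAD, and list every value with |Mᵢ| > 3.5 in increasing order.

|Mᵢ| > 3.5 ⇔ |xᵢ − 6.87| > 3.5·0.61/0.6745 = 3.17.
So outliers lie outside [3.70, 10.04].
2.61: M = -4.71 → outlier.
10.44: M = 3.95 → outlier.

2.61, 10.44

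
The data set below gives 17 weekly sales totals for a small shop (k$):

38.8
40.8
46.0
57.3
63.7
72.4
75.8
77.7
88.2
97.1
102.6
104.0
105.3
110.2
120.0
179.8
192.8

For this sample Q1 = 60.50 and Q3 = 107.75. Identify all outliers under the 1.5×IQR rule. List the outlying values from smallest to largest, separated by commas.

179.8, 192.8

IQR = Q3 − Q1 = 107.75 − 60.50 = 47.25.
Lower fence = Q1 − 1.5·IQR = 60.50 − 70.875 = -10.375.
Upper fence = Q3 + 1.5·IQR = 107.75 + 70.875 = 178.625.
179.8 > 178.625 → outlier.
192.8 > 178.625 → outlier.
All remaining values lie within [-10.375, 178.625].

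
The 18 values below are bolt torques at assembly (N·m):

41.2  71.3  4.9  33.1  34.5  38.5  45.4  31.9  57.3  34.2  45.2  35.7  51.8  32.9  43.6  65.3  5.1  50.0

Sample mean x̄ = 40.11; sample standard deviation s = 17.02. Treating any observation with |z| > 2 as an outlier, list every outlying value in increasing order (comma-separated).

Cutoffs at x̄ ± 2s: 40.11 ± 2·17.02 = [6.07, 74.15].
4.9: z = -2.07, |z| > 2 → outlier.
5.1: z = -2.06, |z| > 2 → outlier.
Every other value lies within [6.07, 74.15].

4.9, 5.1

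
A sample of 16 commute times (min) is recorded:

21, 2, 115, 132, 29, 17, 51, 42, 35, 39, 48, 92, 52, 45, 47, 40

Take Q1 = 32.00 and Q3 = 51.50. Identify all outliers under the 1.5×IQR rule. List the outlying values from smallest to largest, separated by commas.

IQR = Q3 − Q1 = 51.50 − 32.00 = 19.50.
Lower fence = Q1 − 1.5·IQR = 32.00 − 29.25 = 2.75.
Upper fence = Q3 + 1.5·IQR = 51.50 + 29.25 = 80.75.
2 < 2.75 → outlier.
92 > 80.75 → outlier.
115 > 80.75 → outlier.
132 > 80.75 → outlier.
All remaining values lie within [2.75, 80.75].

2, 92, 115, 132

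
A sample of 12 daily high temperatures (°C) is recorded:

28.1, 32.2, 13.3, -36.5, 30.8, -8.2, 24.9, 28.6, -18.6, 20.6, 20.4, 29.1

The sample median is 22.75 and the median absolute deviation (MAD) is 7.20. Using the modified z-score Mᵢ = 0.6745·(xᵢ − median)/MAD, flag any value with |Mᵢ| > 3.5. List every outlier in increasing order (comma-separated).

|Mᵢ| > 3.5 ⇔ |xᵢ − 22.75| > 3.5·7.20/0.6745 = 37.36.
So outliers lie outside [-14.61, 60.11].
-36.5: M = -5.55 → outlier.
-18.6: M = -3.87 → outlier.

-36.5, -18.6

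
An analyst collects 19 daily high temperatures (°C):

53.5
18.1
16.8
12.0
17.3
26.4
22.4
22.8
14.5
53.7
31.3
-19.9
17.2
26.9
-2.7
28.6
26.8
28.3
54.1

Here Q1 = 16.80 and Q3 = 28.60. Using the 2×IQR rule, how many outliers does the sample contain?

IQR = 11.80; fences at 16.80 − 23.60 = -6.80 and 28.60 + 23.60 = 52.20.
Outside the cutoffs: -19.9, 53.5, 53.7, 54.1.

4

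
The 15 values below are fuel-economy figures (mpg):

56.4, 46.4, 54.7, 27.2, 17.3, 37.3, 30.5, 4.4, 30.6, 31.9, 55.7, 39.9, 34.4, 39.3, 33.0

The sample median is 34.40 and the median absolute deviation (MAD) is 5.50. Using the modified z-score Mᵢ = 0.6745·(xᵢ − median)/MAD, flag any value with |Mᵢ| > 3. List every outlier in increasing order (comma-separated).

4.4

|Mᵢ| > 3 ⇔ |xᵢ − 34.40| > 3·5.50/0.6745 = 24.46.
So outliers lie outside [9.94, 58.86].
4.4: M = -3.68 → outlier.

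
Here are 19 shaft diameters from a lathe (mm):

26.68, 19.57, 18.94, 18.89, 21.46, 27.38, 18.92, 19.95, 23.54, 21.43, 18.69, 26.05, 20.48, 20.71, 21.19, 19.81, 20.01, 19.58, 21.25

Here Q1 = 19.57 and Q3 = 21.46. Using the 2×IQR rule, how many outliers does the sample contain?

3

IQR = 1.89; fences at 19.57 − 3.78 = 15.79 and 21.46 + 3.78 = 25.24.
Outside the cutoffs: 26.05, 26.68, 27.38.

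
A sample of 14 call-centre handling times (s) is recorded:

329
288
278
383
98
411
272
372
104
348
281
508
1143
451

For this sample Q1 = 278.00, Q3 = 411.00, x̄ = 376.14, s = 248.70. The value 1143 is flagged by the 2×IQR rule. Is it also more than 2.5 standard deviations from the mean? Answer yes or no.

yes

z = (1143 − 376.14) / 248.70 = 3.08.
|z| = 3.08 > 2.5.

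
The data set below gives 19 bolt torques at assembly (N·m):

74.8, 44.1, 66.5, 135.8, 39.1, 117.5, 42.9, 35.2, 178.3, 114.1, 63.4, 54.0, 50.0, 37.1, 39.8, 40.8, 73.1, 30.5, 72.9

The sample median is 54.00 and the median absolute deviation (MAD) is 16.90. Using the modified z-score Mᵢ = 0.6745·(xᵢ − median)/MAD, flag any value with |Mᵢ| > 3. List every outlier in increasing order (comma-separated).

|Mᵢ| > 3 ⇔ |xᵢ − 54.00| > 3·16.90/0.6745 = 75.17.
So outliers lie outside [-21.17, 129.17].
135.8: M = 3.26 → outlier.
178.3: M = 4.96 → outlier.

135.8, 178.3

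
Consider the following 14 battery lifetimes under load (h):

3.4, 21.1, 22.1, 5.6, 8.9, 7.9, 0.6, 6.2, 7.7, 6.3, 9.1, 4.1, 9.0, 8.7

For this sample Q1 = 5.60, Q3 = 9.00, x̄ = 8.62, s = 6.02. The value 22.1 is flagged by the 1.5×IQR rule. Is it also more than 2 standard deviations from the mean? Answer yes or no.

z = (22.1 − 8.62) / 6.02 = 2.24.
|z| = 2.24 > 2.

yes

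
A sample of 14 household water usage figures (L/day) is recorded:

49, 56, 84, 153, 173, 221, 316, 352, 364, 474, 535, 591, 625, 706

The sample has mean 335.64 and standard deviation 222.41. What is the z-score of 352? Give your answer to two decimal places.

z = (352 − 335.64) / 222.41 = 0.07.

0.07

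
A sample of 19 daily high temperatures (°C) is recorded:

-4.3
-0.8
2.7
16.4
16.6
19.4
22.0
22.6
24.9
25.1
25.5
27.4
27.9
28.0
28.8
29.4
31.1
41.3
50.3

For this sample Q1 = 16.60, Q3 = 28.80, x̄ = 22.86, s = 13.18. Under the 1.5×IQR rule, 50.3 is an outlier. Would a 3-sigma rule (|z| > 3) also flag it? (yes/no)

z = (50.3 − 22.86) / 13.18 = 2.08.
|z| = 2.08 ≤ 3.

no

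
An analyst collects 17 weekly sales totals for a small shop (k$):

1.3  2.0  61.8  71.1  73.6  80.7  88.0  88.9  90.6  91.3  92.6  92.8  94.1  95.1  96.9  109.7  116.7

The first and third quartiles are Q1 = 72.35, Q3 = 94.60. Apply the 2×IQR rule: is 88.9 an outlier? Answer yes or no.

no

IQR = Q3 − Q1 = 94.60 − 72.35 = 22.25.
Lower fence = Q1 − 2·IQR = 72.35 − 44.50 = 27.85.
Upper fence = Q3 + 2·IQR = 94.60 + 44.50 = 139.10.
88.9 lies within [27.85, 139.10].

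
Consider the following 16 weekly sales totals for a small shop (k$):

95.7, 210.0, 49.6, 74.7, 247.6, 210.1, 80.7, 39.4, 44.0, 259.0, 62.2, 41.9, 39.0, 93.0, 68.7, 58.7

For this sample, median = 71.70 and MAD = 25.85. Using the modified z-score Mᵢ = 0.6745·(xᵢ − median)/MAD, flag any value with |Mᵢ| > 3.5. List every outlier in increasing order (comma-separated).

210.0, 210.1, 247.6, 259.0

|Mᵢ| > 3.5 ⇔ |xᵢ − 71.70| > 3.5·25.85/0.6745 = 134.14.
So outliers lie outside [-62.44, 205.84].
210.0: M = 3.61 → outlier.
210.1: M = 3.61 → outlier.
247.6: M = 4.59 → outlier.
259.0: M = 4.89 → outlier.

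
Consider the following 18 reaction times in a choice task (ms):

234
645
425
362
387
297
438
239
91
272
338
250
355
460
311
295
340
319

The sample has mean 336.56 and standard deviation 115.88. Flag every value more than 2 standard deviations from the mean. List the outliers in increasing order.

Cutoffs at x̄ ± 2s: 336.56 ± 2·115.88 = [104.80, 568.32].
91: z = -2.12, |z| > 2 → outlier.
645: z = 2.66, |z| > 2 → outlier.
Every other value lies within [104.80, 568.32].

91, 645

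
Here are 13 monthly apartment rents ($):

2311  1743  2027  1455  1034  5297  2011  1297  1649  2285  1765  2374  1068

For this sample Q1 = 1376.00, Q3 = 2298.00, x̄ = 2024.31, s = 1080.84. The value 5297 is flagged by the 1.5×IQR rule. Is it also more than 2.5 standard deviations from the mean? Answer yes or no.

z = (5297 − 2024.31) / 1080.84 = 3.03.
|z| = 3.03 > 2.5.

yes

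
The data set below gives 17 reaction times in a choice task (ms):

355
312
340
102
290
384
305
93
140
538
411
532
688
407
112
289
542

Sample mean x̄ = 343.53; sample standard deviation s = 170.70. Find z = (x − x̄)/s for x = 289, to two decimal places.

z = (289 − 343.53) / 170.70 = -0.32.

-0.32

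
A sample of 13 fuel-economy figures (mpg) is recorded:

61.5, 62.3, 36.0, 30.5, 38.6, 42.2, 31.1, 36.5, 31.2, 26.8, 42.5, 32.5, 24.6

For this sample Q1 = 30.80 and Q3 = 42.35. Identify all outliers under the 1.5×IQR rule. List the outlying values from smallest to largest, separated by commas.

IQR = Q3 − Q1 = 42.35 − 30.80 = 11.55.
Lower fence = Q1 − 1.5·IQR = 30.80 − 17.325 = 13.475.
Upper fence = Q3 + 1.5·IQR = 42.35 + 17.325 = 59.675.
61.5 > 59.675 → outlier.
62.3 > 59.675 → outlier.
All remaining values lie within [13.475, 59.675].

61.5, 62.3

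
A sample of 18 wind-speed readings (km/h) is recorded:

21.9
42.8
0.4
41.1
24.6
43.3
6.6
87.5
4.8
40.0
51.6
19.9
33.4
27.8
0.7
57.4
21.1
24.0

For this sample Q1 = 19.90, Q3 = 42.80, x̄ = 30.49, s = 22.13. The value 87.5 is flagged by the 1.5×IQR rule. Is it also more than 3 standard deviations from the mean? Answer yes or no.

no

z = (87.5 − 30.49) / 22.13 = 2.58.
|z| = 2.58 ≤ 3.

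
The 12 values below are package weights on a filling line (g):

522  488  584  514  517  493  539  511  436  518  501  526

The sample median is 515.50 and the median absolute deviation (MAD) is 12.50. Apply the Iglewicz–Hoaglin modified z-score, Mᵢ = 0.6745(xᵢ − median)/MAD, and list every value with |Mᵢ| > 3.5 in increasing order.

|Mᵢ| > 3.5 ⇔ |xᵢ − 515.50| > 3.5·12.50/0.6745 = 64.86.
So outliers lie outside [450.64, 580.36].
436: M = -4.29 → outlier.
584: M = 3.70 → outlier.

436, 584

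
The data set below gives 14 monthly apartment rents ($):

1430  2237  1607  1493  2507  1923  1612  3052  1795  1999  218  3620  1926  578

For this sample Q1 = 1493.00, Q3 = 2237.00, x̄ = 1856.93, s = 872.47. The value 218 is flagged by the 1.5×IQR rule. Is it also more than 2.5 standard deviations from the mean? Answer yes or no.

no

z = (218 − 1856.93) / 872.47 = -1.88.
|z| = 1.88 ≤ 2.5.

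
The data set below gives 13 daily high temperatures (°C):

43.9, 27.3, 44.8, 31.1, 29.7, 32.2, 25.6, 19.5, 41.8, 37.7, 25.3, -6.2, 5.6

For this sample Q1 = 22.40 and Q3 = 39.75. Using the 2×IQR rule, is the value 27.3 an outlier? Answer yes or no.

IQR = Q3 − Q1 = 39.75 − 22.40 = 17.35.
Lower fence = Q1 − 2·IQR = 22.40 − 34.70 = -12.30.
Upper fence = Q3 + 2·IQR = 39.75 + 34.70 = 74.45.
27.3 lies within [-12.30, 74.45].

no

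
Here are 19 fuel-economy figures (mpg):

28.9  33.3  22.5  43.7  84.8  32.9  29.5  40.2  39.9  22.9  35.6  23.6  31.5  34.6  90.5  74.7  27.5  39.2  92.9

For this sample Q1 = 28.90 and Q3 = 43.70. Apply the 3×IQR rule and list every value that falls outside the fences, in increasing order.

90.5, 92.9

IQR = Q3 − Q1 = 43.70 − 28.90 = 14.80.
Lower fence = Q1 − 3·IQR = 28.90 − 44.40 = -15.50.
Upper fence = Q3 + 3·IQR = 43.70 + 44.40 = 88.10.
90.5 > 88.10 → outlier.
92.9 > 88.10 → outlier.
All remaining values lie within [-15.50, 88.10].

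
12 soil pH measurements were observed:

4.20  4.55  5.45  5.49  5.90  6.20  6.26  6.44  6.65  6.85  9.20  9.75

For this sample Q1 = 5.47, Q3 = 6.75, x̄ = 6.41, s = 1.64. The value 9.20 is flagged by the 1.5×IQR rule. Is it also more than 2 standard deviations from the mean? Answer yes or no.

no

z = (9.20 − 6.41) / 1.64 = 1.70.
|z| = 1.70 ≤ 2.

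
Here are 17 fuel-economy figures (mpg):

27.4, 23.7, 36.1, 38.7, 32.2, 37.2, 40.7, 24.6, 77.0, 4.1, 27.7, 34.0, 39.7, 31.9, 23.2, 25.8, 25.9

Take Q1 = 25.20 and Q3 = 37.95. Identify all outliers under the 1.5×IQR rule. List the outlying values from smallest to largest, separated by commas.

IQR = Q3 − Q1 = 37.95 − 25.20 = 12.75.
Lower fence = Q1 − 1.5·IQR = 25.20 − 19.125 = 6.075.
Upper fence = Q3 + 1.5·IQR = 37.95 + 19.125 = 57.075.
4.1 < 6.075 → outlier.
77.0 > 57.075 → outlier.
All remaining values lie within [6.075, 57.075].

4.1, 77.0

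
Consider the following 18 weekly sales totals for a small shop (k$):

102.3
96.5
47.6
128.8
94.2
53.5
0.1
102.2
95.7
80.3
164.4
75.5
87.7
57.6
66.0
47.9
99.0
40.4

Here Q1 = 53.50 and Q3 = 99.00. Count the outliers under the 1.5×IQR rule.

0

IQR = 45.50; fences at 53.50 − 68.25 = -14.75 and 99.00 + 68.25 = 167.25.
Every value lies within the cutoffs.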